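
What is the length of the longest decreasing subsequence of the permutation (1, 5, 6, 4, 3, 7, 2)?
4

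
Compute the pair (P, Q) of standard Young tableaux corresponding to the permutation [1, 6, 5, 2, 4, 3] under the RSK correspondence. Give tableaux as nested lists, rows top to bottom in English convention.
P = [[1, 2, 3], [4], [5], [6]], Q = [[1, 2, 5], [3], [4], [6]]

Insert each entry of the permutation into P by Schensted row insertion, recording in Q the position of each new cell.

Insert 1: appended to row 1. P = [[1]], Q = [[1]].
Insert 6: appended to row 1. P = [[1, 6]], Q = [[1, 2]].
Insert 5: 5 bumps 6 from row 1; 6 starts row 2. P = [[1, 5], [6]], Q = [[1, 2], [3]].
Insert 2: 2 bumps 5 from row 1; 5 bumps 6 from row 2; 6 starts row 3. P = [[1, 2], [5], [6]], Q = [[1, 2], [3], [4]].
Insert 4: appended to row 1. P = [[1, 2, 4], [5], [6]], Q = [[1, 2, 5], [3], [4]].
Insert 3: 3 bumps 4 from row 1; 4 bumps 5 from row 2; 5 bumps 6 from row 3; 6 starts row 4. P = [[1, 2, 3], [4], [5], [6]], Q = [[1, 2, 5], [3], [4], [6]].

So P = [[1, 2, 3], [4], [5], [6]], Q = [[1, 2, 5], [3], [4], [6]].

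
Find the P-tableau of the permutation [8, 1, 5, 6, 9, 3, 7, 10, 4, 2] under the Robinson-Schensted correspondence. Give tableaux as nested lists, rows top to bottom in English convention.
After inserting 8: P = [[8]].
After inserting 1: P = [[1], [8]].
After inserting 5: P = [[1, 5], [8]].
After inserting 6: P = [[1, 5, 6], [8]].
After inserting 9: P = [[1, 5, 6, 9], [8]].
After inserting 3: P = [[1, 3, 6, 9], [5], [8]].
After inserting 7: P = [[1, 3, 6, 7], [5, 9], [8]].
After inserting 10: P = [[1, 3, 6, 7, 10], [5, 9], [8]].
After inserting 4: P = [[1, 3, 4, 7, 10], [5, 6], [8, 9]].
After inserting 2: P = [[1, 2, 4, 7, 10], [3, 6], [5, 9], [8]].

So P = [[1, 2, 4, 7, 10], [3, 6], [5, 9], [8]].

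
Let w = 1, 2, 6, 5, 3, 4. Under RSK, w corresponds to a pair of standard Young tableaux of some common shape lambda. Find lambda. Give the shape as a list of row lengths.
[4, 1, 1]

Row-insert each entry into an empty tableau.

After inserting 1: P = [[1]].
After inserting 2: P = [[1, 2]].
After inserting 6: P = [[1, 2, 6]].
After inserting 5: P = [[1, 2, 5], [6]].
After inserting 3: P = [[1, 2, 3], [5], [6]].
After inserting 4: P = [[1, 2, 3, 4], [5], [6]].

The final insertion tableau P = [[1, 2, 3, 4], [5], [6]] has shape [4, 1, 1].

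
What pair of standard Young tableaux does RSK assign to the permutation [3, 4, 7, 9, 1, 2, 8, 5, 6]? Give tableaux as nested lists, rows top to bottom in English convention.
P = [[1, 2, 5, 6], [3, 4, 7, 8], [9]], Q = [[1, 2, 3, 4], [5, 6, 7, 9], [8]]

Insert each entry of the permutation into P by Schensted row insertion, recording in Q the position of each new cell.

Insert 3: appended to row 1. P = [[3]], Q = [[1]].
Insert 4: appended to row 1. P = [[3, 4]], Q = [[1, 2]].
Insert 7: appended to row 1. P = [[3, 4, 7]], Q = [[1, 2, 3]].
Insert 9: appended to row 1. P = [[3, 4, 7, 9]], Q = [[1, 2, 3, 4]].
Insert 1: 1 bumps 3 from row 1; 3 starts row 2. P = [[1, 4, 7, 9], [3]], Q = [[1, 2, 3, 4], [5]].
Insert 2: 2 bumps 4 from row 1; 4 appends to row 2. P = [[1, 2, 7, 9], [3, 4]], Q = [[1, 2, 3, 4], [5, 6]].
Insert 8: 8 bumps 9 from row 1; 9 appends to row 2. P = [[1, 2, 7, 8], [3, 4, 9]], Q = [[1, 2, 3, 4], [5, 6, 7]].
Insert 5: 5 bumps 7 from row 1; 7 bumps 9 from row 2; 9 starts row 3. P = [[1, 2, 5, 8], [3, 4, 7], [9]], Q = [[1, 2, 3, 4], [5, 6, 7], [8]].
Insert 6: 6 bumps 8 from row 1; 8 appends to row 2. P = [[1, 2, 5, 6], [3, 4, 7, 8], [9]], Q = [[1, 2, 3, 4], [5, 6, 7, 9], [8]].

So P = [[1, 2, 5, 6], [3, 4, 7, 8], [9]], Q = [[1, 2, 3, 4], [5, 6, 7, 9], [8]].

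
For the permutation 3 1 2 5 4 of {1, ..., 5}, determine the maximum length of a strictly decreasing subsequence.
2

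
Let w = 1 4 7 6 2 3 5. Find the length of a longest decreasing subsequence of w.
3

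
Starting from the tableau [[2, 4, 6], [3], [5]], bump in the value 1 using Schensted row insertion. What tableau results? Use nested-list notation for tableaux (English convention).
[[1, 4, 6], [2], [3], [5]]

In row 1, 1 replaces 2 (the leftmost entry greater than 1); 2 is bumped to row 2. In row 2, 2 replaces 3 (the leftmost entry greater than 2); 3 is bumped to row 3. In row 3, 3 replaces 5 (the leftmost entry greater than 3); 5 is bumped to row 4. 5 starts a new row 4. The new tableau is [[1, 4, 6], [2], [3], [5]].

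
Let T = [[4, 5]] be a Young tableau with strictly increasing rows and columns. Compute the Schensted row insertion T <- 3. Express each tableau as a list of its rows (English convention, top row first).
[[3, 5], [4]]

In row 1, 3 replaces 4 (the leftmost entry greater than 3); 4 is bumped to row 2. 4 starts a new row 2. The new tableau is [[3, 5], [4]].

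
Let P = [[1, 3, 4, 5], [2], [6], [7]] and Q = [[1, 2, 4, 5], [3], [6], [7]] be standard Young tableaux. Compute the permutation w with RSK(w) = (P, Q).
2 7 3 4 6 5 1

Reverse the RSK construction: for i from n down to 1, find the cell of Q containing i, remove the entry at that cell from P, and reverse-bump it up through P; the value ejected from row 1 is w(i).

Step i=7: Q has 7 at row 4, column 1; remove 7 from row 4 of P and reverse-bump: 7 enters row 3 and ejects 6; 6 enters row 2 and ejects 2; 2 enters row 1 and ejects 1. So w(7) = 1. P is now [[2, 3, 4, 5], [6], [7]].
Step i=6: Q has 6 at row 3, column 1; remove 7 from row 3 of P and reverse-bump: 7 enters row 2 and ejects 6; 6 enters row 1 and ejects 5. So w(6) = 5. P is now [[2, 3, 4, 6], [7]].
Step i=5: Q has 5 at row 1, column 4; remove that cell from P, ejecting 6. So w(5) = 6. P is now [[2, 3, 4], [7]].
Step i=4: Q has 4 at row 1, column 3; remove that cell from P, ejecting 4. So w(4) = 4. P is now [[2, 3], [7]].
Step i=3: Q has 3 at row 2, column 1; remove 7 from row 2 of P and reverse-bump: 7 enters row 1 and ejects 3. So w(3) = 3. P is now [[2, 7]].
Step i=2: Q has 2 at row 1, column 2; remove that cell from P, ejecting 7. So w(2) = 7. P is now [[2]].
Step i=1: Q has 1 at row 1, column 1; remove that cell from P, ejecting 2. So w(1) = 2. P is now [].

So w = 2 7 3 4 6 5 1.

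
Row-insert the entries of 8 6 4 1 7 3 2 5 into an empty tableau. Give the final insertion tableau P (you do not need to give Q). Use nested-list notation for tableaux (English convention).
Insert 8: appended to row 1. P = [[8]].
Insert 6: 6 bumps 8 from row 1; 8 starts row 2. P = [[6], [8]].
Insert 4: 4 bumps 6 from row 1; 6 bumps 8 from row 2; 8 starts row 3. P = [[4], [6], [8]].
Insert 1: 1 bumps 4 from row 1; 4 bumps 6 from row 2; 6 bumps 8 from row 3; 8 starts row 4. P = [[1], [4], [6], [8]].
Insert 7: appended to row 1. P = [[1, 7], [4], [6], [8]].
Insert 3: 3 bumps 7 from row 1; 7 appends to row 2. P = [[1, 3], [4, 7], [6], [8]].
Insert 2: 2 bumps 3 from row 1; 3 bumps 4 from row 2; 4 bumps 6 from row 3; 6 bumps 8 from row 4; 8 starts row 5. P = [[1, 2], [3, 7], [4], [6], [8]].
Insert 5: appended to row 1. P = [[1, 2, 5], [3, 7], [4], [6], [8]].

So P = [[1, 2, 5], [3, 7], [4], [6], [8]].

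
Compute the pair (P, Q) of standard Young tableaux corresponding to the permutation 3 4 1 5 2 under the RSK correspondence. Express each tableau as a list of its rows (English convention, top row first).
Insert each entry of the permutation into P by Schensted row insertion, recording in Q the position of each new cell.

Insert 3: appended to row 1. P = [[3]], Q = [[1]].
Insert 4: appended to row 1. P = [[3, 4]], Q = [[1, 2]].
Insert 1: 1 bumps 3 from row 1; 3 starts row 2. P = [[1, 4], [3]], Q = [[1, 2], [3]].
Insert 5: appended to row 1. P = [[1, 4, 5], [3]], Q = [[1, 2, 4], [3]].
Insert 2: 2 bumps 4 from row 1; 4 appends to row 2. P = [[1, 2, 5], [3, 4]], Q = [[1, 2, 4], [3, 5]].

So P = [[1, 2, 5], [3, 4]], Q = [[1, 2, 4], [3, 5]].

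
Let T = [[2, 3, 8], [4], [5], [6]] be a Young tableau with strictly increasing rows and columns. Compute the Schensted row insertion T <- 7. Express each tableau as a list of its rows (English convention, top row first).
In row 1, 7 replaces 8 (the leftmost entry greater than 7); 8 is bumped to row 2. 8 is appended to row 2. The new tableau is [[2, 3, 7], [4, 8], [5], [6]].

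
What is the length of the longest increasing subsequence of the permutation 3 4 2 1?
2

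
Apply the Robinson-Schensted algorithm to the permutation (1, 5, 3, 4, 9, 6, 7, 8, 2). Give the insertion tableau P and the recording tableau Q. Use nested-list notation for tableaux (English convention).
P = [[1, 2, 4, 6, 7, 8], [3, 9], [5]], Q = [[1, 2, 4, 5, 7, 8], [3, 6], [9]]

Insert each entry of the permutation into P by Schensted row insertion, recording in Q the position of each new cell.

Insert 1: appended to row 1. P = [[1]], Q = [[1]].
Insert 5: appended to row 1. P = [[1, 5]], Q = [[1, 2]].
Insert 3: 3 bumps 5 from row 1; 5 starts row 2. P = [[1, 3], [5]], Q = [[1, 2], [3]].
Insert 4: appended to row 1. P = [[1, 3, 4], [5]], Q = [[1, 2, 4], [3]].
Insert 9: appended to row 1. P = [[1, 3, 4, 9], [5]], Q = [[1, 2, 4, 5], [3]].
Insert 6: 6 bumps 9 from row 1; 9 appends to row 2. P = [[1, 3, 4, 6], [5, 9]], Q = [[1, 2, 4, 5], [3, 6]].
Insert 7: appended to row 1. P = [[1, 3, 4, 6, 7], [5, 9]], Q = [[1, 2, 4, 5, 7], [3, 6]].
Insert 8: appended to row 1. P = [[1, 3, 4, 6, 7, 8], [5, 9]], Q = [[1, 2, 4, 5, 7, 8], [3, 6]].
Insert 2: 2 bumps 3 from row 1; 3 bumps 5 from row 2; 5 starts row 3. P = [[1, 2, 4, 6, 7, 8], [3, 9], [5]], Q = [[1, 2, 4, 5, 7, 8], [3, 6], [9]].

So P = [[1, 2, 4, 6, 7, 8], [3, 9], [5]], Q = [[1, 2, 4, 5, 7, 8], [3, 6], [9]].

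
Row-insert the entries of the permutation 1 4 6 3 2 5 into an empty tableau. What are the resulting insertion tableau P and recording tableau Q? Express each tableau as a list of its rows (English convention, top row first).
P = [[1, 2, 5], [3, 6], [4]], Q = [[1, 2, 3], [4, 6], [5]]

Insert each entry of the permutation into P by Schensted row insertion, recording in Q the position of each new cell.

Insert 1: appended to row 1. P = [[1]], Q = [[1]].
Insert 4: appended to row 1. P = [[1, 4]], Q = [[1, 2]].
Insert 6: appended to row 1. P = [[1, 4, 6]], Q = [[1, 2, 3]].
Insert 3: 3 bumps 4 from row 1; 4 starts row 2. P = [[1, 3, 6], [4]], Q = [[1, 2, 3], [4]].
Insert 2: 2 bumps 3 from row 1; 3 bumps 4 from row 2; 4 starts row 3. P = [[1, 2, 6], [3], [4]], Q = [[1, 2, 3], [4], [5]].
Insert 5: 5 bumps 6 from row 1; 6 appends to row 2. P = [[1, 2, 5], [3, 6], [4]], Q = [[1, 2, 3], [4, 6], [5]].

So P = [[1, 2, 5], [3, 6], [4]], Q = [[1, 2, 3], [4, 6], [5]].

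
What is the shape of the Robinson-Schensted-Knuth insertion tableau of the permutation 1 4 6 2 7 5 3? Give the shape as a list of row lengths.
RSK row insertion gives P = [[1, 2, 3, 7], [4, 5], [6]], which has shape [4, 2, 1].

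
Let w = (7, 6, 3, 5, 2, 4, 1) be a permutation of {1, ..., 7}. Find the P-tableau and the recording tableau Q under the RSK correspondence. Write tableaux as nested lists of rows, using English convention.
Insert each entry of the permutation into P by Schensted row insertion, recording in Q the position of each new cell.

Insert 7: appended to row 1. P = [[7]].
Insert 6: 6 bumps 7 from row 1; 7 starts row 2. P = [[6], [7]].
Insert 3: 3 bumps 6 from row 1; 6 bumps 7 from row 2; 7 starts row 3. P = [[3], [6], [7]].
Insert 5: appended to row 1. P = [[3, 5], [6], [7]].
Insert 2: 2 bumps 3 from row 1; 3 bumps 6 from row 2; 6 bumps 7 from row 3; 7 starts row 4. P = [[2, 5], [3], [6], [7]].
Insert 4: 4 bumps 5 from row 1; 5 appends to row 2. P = [[2, 4], [3, 5], [6], [7]].
Insert 1: 1 bumps 2 from row 1; 2 bumps 3 from row 2; 3 bumps 6 from row 3; 6 bumps 7 from row 4; 7 starts row 5. P = [[1, 4], [2, 5], [3], [6], [7]].

So P = [[1, 4], [2, 5], [3], [6], [7]], Q = [[1, 4], [2, 6], [3], [5], [7]].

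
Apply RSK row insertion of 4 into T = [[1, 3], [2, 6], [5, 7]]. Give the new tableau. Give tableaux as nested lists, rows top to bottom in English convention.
4 is larger than every entry of row 1, so it is appended to row 1. The new tableau is [[1, 3, 4], [2, 6], [5, 7]].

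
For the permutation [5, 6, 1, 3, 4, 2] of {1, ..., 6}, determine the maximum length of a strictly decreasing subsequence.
3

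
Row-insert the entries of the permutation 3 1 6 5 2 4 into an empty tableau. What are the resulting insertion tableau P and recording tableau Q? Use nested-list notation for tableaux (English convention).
Insert each entry of the permutation into P by Schensted row insertion, recording in Q the position of each new cell.

After inserting 3: P = [[3]].
After inserting 1: P = [[1], [3]].
After inserting 6: P = [[1, 6], [3]].
After inserting 5: P = [[1, 5], [3, 6]].
After inserting 2: P = [[1, 2], [3, 5], [6]].
After inserting 4: P = [[1, 2, 4], [3, 5], [6]].

So P = [[1, 2, 4], [3, 5], [6]], Q = [[1, 3, 6], [2, 4], [5]].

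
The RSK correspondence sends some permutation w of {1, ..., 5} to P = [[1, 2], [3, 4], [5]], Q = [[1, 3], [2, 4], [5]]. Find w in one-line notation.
Reverse the RSK construction: for i from n down to 1, find the cell of Q containing i, remove the entry at that cell from P, and reverse-bump it up through P; the value ejected from row 1 is w(i).

Step i=5: Q has 5 at row 3, column 1; remove 5 from row 3 of P and reverse-bump: 5 enters row 2 and ejects 4; 4 enters row 1 and ejects 2. So w(5) = 2. P is now [[1, 4], [3, 5]].
Step i=4: Q has 4 at row 2, column 2; remove 5 from row 2 of P and reverse-bump: 5 enters row 1 and ejects 4. So w(4) = 4. P is now [[1, 5], [3]].
Step i=3: Q has 3 at row 1, column 2; remove that cell from P, ejecting 5. So w(3) = 5. P is now [[1], [3]].
Step i=2: Q has 2 at row 2, column 1; remove 3 from row 2 of P and reverse-bump: 3 enters row 1 and ejects 1. So w(2) = 1. P is now [[3]].
Step i=1: Q has 1 at row 1, column 1; remove that cell from P, ejecting 3. So w(1) = 3. P is now [].

So w = 3 1 5 4 2.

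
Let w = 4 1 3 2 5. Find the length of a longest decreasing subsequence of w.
3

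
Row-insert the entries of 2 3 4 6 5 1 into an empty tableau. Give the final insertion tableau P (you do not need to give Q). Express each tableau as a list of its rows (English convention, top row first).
P = [[1, 3, 4, 5], [2], [6]]

Insert 2: appended to row 1. P = [[2]].
Insert 3: appended to row 1. P = [[2, 3]].
Insert 4: appended to row 1. P = [[2, 3, 4]].
Insert 6: appended to row 1. P = [[2, 3, 4, 6]].
Insert 5: 5 bumps 6 from row 1; 6 starts row 2. P = [[2, 3, 4, 5], [6]].
Insert 1: 1 bumps 2 from row 1; 2 bumps 6 from row 2; 6 starts row 3. P = [[1, 3, 4, 5], [2], [6]].

So P = [[1, 3, 4, 5], [2], [6]].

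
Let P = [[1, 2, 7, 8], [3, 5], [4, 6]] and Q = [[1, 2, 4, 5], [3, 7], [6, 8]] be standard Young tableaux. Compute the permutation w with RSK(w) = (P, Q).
Reverse the RSK construction: for i from n down to 1, find the cell of Q containing i, remove the entry at that cell from P, and reverse-bump it up through P; the value ejected from row 1 is w(i).

Step i=8: Q has 8 at row 3, column 2; remove 6 from row 3 of P and reverse-bump: 6 enters row 2 and ejects 5; 5 enters row 1 and ejects 2. So w(8) = 2. P is now [[1, 5, 7, 8], [3, 6], [4]].
Step i=7: Q has 7 at row 2, column 2; remove 6 from row 2 of P and reverse-bump: 6 enters row 1 and ejects 5. So w(7) = 5. P is now [[1, 6, 7, 8], [3], [4]].
Step i=6: Q has 6 at row 3, column 1; remove 4 from row 3 of P and reverse-bump: 4 enters row 2 and ejects 3; 3 enters row 1 and ejects 1. So w(6) = 1. P is now [[3, 6, 7, 8], [4]].
Step i=5: Q has 5 at row 1, column 4; remove that cell from P, ejecting 8. So w(5) = 8. P is now [[3, 6, 7], [4]].
Step i=4: Q has 4 at row 1, column 3; remove that cell from P, ejecting 7. So w(4) = 7. P is now [[3, 6], [4]].
Step i=3: Q has 3 at row 2, column 1; remove 4 from row 2 of P and reverse-bump: 4 enters row 1 and ejects 3. So w(3) = 3. P is now [[4, 6]].
Step i=2: Q has 2 at row 1, column 2; remove that cell from P, ejecting 6. So w(2) = 6. P is now [[4]].
Step i=1: Q has 1 at row 1, column 1; remove that cell from P, ejecting 4. So w(1) = 4. P is now [].

So w = 4 6 3 7 8 1 5 2.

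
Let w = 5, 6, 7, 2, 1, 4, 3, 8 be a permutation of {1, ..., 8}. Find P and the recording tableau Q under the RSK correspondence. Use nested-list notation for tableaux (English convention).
Insert each entry of the permutation into P by Schensted row insertion, recording in Q the position of each new cell.

Insert 5: appended to row 1. P = [[5]].
Insert 6: appended to row 1. P = [[5, 6]].
Insert 7: appended to row 1. P = [[5, 6, 7]].
Insert 2: 2 bumps 5 from row 1; 5 starts row 2. P = [[2, 6, 7], [5]].
Insert 1: 1 bumps 2 from row 1; 2 bumps 5 from row 2; 5 starts row 3. P = [[1, 6, 7], [2], [5]].
Insert 4: 4 bumps 6 from row 1; 6 appends to row 2. P = [[1, 4, 7], [2, 6], [5]].
Insert 3: 3 bumps 4 from row 1; 4 bumps 6 from row 2; 6 appends to row 3. P = [[1, 3, 7], [2, 4], [5, 6]].
Insert 8: appended to row 1. P = [[1, 3, 7, 8], [2, 4], [5, 6]].

So P = [[1, 3, 7, 8], [2, 4], [5, 6]], Q = [[1, 2, 3, 8], [4, 6], [5, 7]].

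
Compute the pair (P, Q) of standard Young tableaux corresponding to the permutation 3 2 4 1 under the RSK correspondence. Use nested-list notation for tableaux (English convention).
Insert each entry of the permutation into P by Schensted row insertion, recording in Q the position of each new cell.

Insert 3: appended to row 1. P = [[3]].
Insert 2: 2 bumps 3 from row 1; 3 starts row 2. P = [[2], [3]].
Insert 4: appended to row 1. P = [[2, 4], [3]].
Insert 1: 1 bumps 2 from row 1; 2 bumps 3 from row 2; 3 starts row 3. P = [[1, 4], [2], [3]].

So P = [[1, 4], [2], [3]], Q = [[1, 3], [2], [4]].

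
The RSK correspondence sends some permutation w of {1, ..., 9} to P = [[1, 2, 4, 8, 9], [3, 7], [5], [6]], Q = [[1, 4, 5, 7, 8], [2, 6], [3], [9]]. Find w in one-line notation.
6 5 1 3 7 4 8 9 2

Reverse the RSK construction: for i from n down to 1, find the cell of Q containing i, remove the entry at that cell from P, and reverse-bump it up through P; the value ejected from row 1 is w(i).

Step i=9: Q has 9 at row 4, column 1; remove 6 from row 4 of P and reverse-bump: 6 enters row 3 and ejects 5; 5 enters row 2 and ejects 3; 3 enters row 1 and ejects 2. So w(9) = 2. P is now [[1, 3, 4, 8, 9], [5, 7], [6]].
Step i=8: Q has 8 at row 1, column 5; remove that cell from P, ejecting 9. So w(8) = 9. P is now [[1, 3, 4, 8], [5, 7], [6]].
Step i=7: Q has 7 at row 1, column 4; remove that cell from P, ejecting 8. So w(7) = 8. P is now [[1, 3, 4], [5, 7], [6]].
Step i=6: Q has 6 at row 2, column 2; remove 7 from row 2 of P and reverse-bump: 7 enters row 1 and ejects 4. So w(6) = 4. P is now [[1, 3, 7], [5], [6]].
Step i=5: Q has 5 at row 1, column 3; remove that cell from P, ejecting 7. So w(5) = 7. P is now [[1, 3], [5], [6]].
Step i=4: Q has 4 at row 1, column 2; remove that cell from P, ejecting 3. So w(4) = 3. P is now [[1], [5], [6]].
Step i=3: Q has 3 at row 3, column 1; remove 6 from row 3 of P and reverse-bump: 6 enters row 2 and ejects 5; 5 enters row 1 and ejects 1. So w(3) = 1. P is now [[5], [6]].
Step i=2: Q has 2 at row 2, column 1; remove 6 from row 2 of P and reverse-bump: 6 enters row 1 and ejects 5. So w(2) = 5. P is now [[6]].
Step i=1: Q has 1 at row 1, column 1; remove that cell from P, ejecting 6. So w(1) = 6. P is now [].

So w = 6 5 1 3 7 4 8 9 2.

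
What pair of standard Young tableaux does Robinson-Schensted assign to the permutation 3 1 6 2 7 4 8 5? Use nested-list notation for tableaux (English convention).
Insert each entry of the permutation into P by Schensted row insertion, recording in Q the position of each new cell.

Insert 3: appended to row 1. P = [[3]], Q = [[1]].
Insert 1: 1 bumps 3 from row 1; 3 starts row 2. P = [[1], [3]], Q = [[1], [2]].
Insert 6: appended to row 1. P = [[1, 6], [3]], Q = [[1, 3], [2]].
Insert 2: 2 bumps 6 from row 1; 6 appends to row 2. P = [[1, 2], [3, 6]], Q = [[1, 3], [2, 4]].
Insert 7: appended to row 1. P = [[1, 2, 7], [3, 6]], Q = [[1, 3, 5], [2, 4]].
Insert 4: 4 bumps 7 from row 1; 7 appends to row 2. P = [[1, 2, 4], [3, 6, 7]], Q = [[1, 3, 5], [2, 4, 6]].
Insert 8: appended to row 1. P = [[1, 2, 4, 8], [3, 6, 7]], Q = [[1, 3, 5, 7], [2, 4, 6]].
Insert 5: 5 bumps 8 from row 1; 8 appends to row 2. P = [[1, 2, 4, 5], [3, 6, 7, 8]], Q = [[1, 3, 5, 7], [2, 4, 6, 8]].

So P = [[1, 2, 4, 5], [3, 6, 7, 8]], Q = [[1, 3, 5, 7], [2, 4, 6, 8]].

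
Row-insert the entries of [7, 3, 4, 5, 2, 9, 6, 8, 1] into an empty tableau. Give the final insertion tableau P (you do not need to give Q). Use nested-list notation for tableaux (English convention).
Insert 7: appended to row 1. P = [[7]].
Insert 3: 3 bumps 7 from row 1; 7 starts row 2. P = [[3], [7]].
Insert 4: appended to row 1. P = [[3, 4], [7]].
Insert 5: appended to row 1. P = [[3, 4, 5], [7]].
Insert 2: 2 bumps 3 from row 1; 3 bumps 7 from row 2; 7 starts row 3. P = [[2, 4, 5], [3], [7]].
Insert 9: appended to row 1. P = [[2, 4, 5, 9], [3], [7]].
Insert 6: 6 bumps 9 from row 1; 9 appends to row 2. P = [[2, 4, 5, 6], [3, 9], [7]].
Insert 8: appended to row 1. P = [[2, 4, 5, 6, 8], [3, 9], [7]].
Insert 1: 1 bumps 2 from row 1; 2 bumps 3 from row 2; 3 bumps 7 from row 3; 7 starts row 4. P = [[1, 4, 5, 6, 8], [2, 9], [3], [7]].

So P = [[1, 4, 5, 6, 8], [2, 9], [3], [7]].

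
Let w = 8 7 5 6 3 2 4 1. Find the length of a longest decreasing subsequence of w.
6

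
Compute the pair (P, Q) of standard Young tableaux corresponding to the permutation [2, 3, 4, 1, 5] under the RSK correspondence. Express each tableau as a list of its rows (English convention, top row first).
Insert each entry of the permutation into P by Schensted row insertion, recording in Q the position of each new cell.

After inserting 2: P = [[2]].
After inserting 3: P = [[2, 3]].
After inserting 4: P = [[2, 3, 4]].
After inserting 1: P = [[1, 3, 4], [2]].
After inserting 5: P = [[1, 3, 4, 5], [2]].

So P = [[1, 3, 4, 5], [2]], Q = [[1, 2, 3, 5], [4]].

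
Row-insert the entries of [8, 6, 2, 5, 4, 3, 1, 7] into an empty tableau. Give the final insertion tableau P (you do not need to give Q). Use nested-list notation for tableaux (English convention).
Insert 8: appended to row 1. P = [[8]].
Insert 6: 6 bumps 8 from row 1; 8 starts row 2. P = [[6], [8]].
Insert 2: 2 bumps 6 from row 1; 6 bumps 8 from row 2; 8 starts row 3. P = [[2], [6], [8]].
Insert 5: appended to row 1. P = [[2, 5], [6], [8]].
Insert 4: 4 bumps 5 from row 1; 5 bumps 6 from row 2; 6 bumps 8 from row 3; 8 starts row 4. P = [[2, 4], [5], [6], [8]].
Insert 3: 3 bumps 4 from row 1; 4 bumps 5 from row 2; 5 bumps 6 from row 3; 6 bumps 8 from row 4; 8 starts row 5. P = [[2, 3], [4], [5], [6], [8]].
Insert 1: 1 bumps 2 from row 1; 2 bumps 4 from row 2; 4 bumps 5 from row 3; 5 bumps 6 from row 4; 6 bumps 8 from row 5; 8 starts row 6. P = [[1, 3], [2], [4], [5], [6], [8]].
Insert 7: appended to row 1. P = [[1, 3, 7], [2], [4], [5], [6], [8]].

So P = [[1, 3, 7], [2], [4], [5], [6], [8]].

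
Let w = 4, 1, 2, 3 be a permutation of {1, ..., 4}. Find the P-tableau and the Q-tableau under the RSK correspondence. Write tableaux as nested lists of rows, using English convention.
Insert each entry of the permutation into P by Schensted row insertion, recording in Q the position of each new cell.

After inserting 4: P = [[4]].
After inserting 1: P = [[1], [4]].
After inserting 2: P = [[1, 2], [4]].
After inserting 3: P = [[1, 2, 3], [4]].

So P = [[1, 2, 3], [4]], Q = [[1, 3, 4], [2]].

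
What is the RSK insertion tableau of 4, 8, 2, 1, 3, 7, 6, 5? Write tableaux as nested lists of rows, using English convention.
Insert 4: appended to row 1. P = [[4]].
Insert 8: appended to row 1. P = [[4, 8]].
Insert 2: 2 bumps 4 from row 1; 4 starts row 2. P = [[2, 8], [4]].
Insert 1: 1 bumps 2 from row 1; 2 bumps 4 from row 2; 4 starts row 3. P = [[1, 8], [2], [4]].
Insert 3: 3 bumps 8 from row 1; 8 appends to row 2. P = [[1, 3], [2, 8], [4]].
Insert 7: appended to row 1. P = [[1, 3, 7], [2, 8], [4]].
Insert 6: 6 bumps 7 from row 1; 7 bumps 8 from row 2; 8 appends to row 3. P = [[1, 3, 6], [2, 7], [4, 8]].
Insert 5: 5 bumps 6 from row 1; 6 bumps 7 from row 2; 7 bumps 8 from row 3; 8 starts row 4. P = [[1, 3, 5], [2, 6], [4, 7], [8]].

So P = [[1, 3, 5], [2, 6], [4, 7], [8]].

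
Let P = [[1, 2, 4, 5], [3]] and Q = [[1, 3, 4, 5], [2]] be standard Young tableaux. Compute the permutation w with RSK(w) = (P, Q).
3 1 2 4 5

Reverse the RSK construction: for i from n down to 1, find the cell of Q containing i, remove the entry at that cell from P, and reverse-bump it up through P; the value ejected from row 1 is w(i).

Step i=5: Q has 5 at row 1, column 4; remove that cell from P, ejecting 5. So w(5) = 5. P is now [[1, 2, 4], [3]].
Step i=4: Q has 4 at row 1, column 3; remove that cell from P, ejecting 4. So w(4) = 4. P is now [[1, 2], [3]].
Step i=3: Q has 3 at row 1, column 2; remove that cell from P, ejecting 2. So w(3) = 2. P is now [[1], [3]].
Step i=2: Q has 2 at row 2, column 1; remove 3 from row 2 of P and reverse-bump: 3 enters row 1 and ejects 1. So w(2) = 1. P is now [[3]].
Step i=1: Q has 1 at row 1, column 1; remove that cell from P, ejecting 3. So w(1) = 3. P is now [].

So w = 3 1 2 4 5.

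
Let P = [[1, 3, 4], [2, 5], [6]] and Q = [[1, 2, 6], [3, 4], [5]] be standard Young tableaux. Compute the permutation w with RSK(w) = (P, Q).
Reverse RSK: for i = n, n-1, ..., 1, locate i in Q, remove the corresponding corner cell from P, and reverse-bump its entry up through P; the value ejected from row 1 is w(i).

So w = 2 6 1 5 3 4.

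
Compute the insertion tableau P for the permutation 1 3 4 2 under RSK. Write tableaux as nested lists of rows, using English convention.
Insert 1: appended to row 1. P = [[1]].
Insert 3: appended to row 1. P = [[1, 3]].
Insert 4: appended to row 1. P = [[1, 3, 4]].
Insert 2: 2 bumps 3 from row 1; 3 starts row 2. P = [[1, 2, 4], [3]].

So P = [[1, 2, 4], [3]].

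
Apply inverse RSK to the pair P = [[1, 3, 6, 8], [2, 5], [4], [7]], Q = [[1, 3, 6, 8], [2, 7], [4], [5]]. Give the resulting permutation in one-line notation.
Reverse RSK: for i = n, n-1, ..., 1, locate i in Q, remove the corresponding corner cell from P, and reverse-bump its entry up through P; the value ejected from row 1 is w(i).

So w = 7 4 5 2 1 6 3 8.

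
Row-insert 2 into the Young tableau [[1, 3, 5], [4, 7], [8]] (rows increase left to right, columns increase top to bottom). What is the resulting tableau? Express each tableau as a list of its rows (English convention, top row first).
[[1, 2, 5], [3, 7], [4], [8]]

In row 1, 2 replaces 3 (the leftmost entry greater than 2); 3 is bumped to row 2. In row 2, 3 replaces 4 (the leftmost entry greater than 3); 4 is bumped to row 3. In row 3, 4 replaces 8 (the leftmost entry greater than 4); 8 is bumped to row 4. 8 starts a new row 4. The new tableau is [[1, 2, 5], [3, 7], [4], [8]].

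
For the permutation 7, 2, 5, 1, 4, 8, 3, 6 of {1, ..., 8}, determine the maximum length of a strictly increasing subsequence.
3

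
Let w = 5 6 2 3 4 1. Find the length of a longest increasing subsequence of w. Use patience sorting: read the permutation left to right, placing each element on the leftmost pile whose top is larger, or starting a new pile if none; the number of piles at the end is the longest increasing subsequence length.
3

5: new pile. tops = [5]
6: new pile. tops = [5, 6]
2: onto pile 1 (replacing 5). tops = [2, 6]
3: onto pile 2 (replacing 6). tops = [2, 3]
4: new pile. tops = [2, 3, 4]
1: onto pile 1 (replacing 2). tops = [1, 3, 4]

3 piles, so the longest increasing subsequence has length 3.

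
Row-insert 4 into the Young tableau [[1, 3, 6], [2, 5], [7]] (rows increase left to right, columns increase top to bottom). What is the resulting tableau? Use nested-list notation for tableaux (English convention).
[[1, 3, 4], [2, 5, 6], [7]]

In row 1, 4 replaces 6 (the leftmost entry greater than 4); 6 is bumped to row 2. 6 is appended to row 2. The new tableau is [[1, 3, 4], [2, 5, 6], [7]].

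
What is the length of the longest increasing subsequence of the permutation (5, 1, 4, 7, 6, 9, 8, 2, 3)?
4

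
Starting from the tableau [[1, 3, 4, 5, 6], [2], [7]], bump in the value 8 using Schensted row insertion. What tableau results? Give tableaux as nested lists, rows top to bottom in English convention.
[[1, 3, 4, 5, 6, 8], [2], [7]]

8 is larger than every entry of row 1, so it is appended to row 1. The new tableau is [[1, 3, 4, 5, 6, 8], [2], [7]].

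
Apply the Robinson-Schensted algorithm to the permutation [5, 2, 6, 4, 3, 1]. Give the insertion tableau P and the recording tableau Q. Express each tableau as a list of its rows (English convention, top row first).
P = [[1, 3], [2, 6], [4], [5]], Q = [[1, 3], [2, 4], [5], [6]]

Insert each entry of the permutation into P by Schensted row insertion, recording in Q the position of each new cell.

Insert 5: appended to row 1. P = [[5]].
Insert 2: 2 bumps 5 from row 1; 5 starts row 2. P = [[2], [5]].
Insert 6: appended to row 1. P = [[2, 6], [5]].
Insert 4: 4 bumps 6 from row 1; 6 appends to row 2. P = [[2, 4], [5, 6]].
Insert 3: 3 bumps 4 from row 1; 4 bumps 5 from row 2; 5 starts row 3. P = [[2, 3], [4, 6], [5]].
Insert 1: 1 bumps 2 from row 1; 2 bumps 4 from row 2; 4 bumps 5 from row 3; 5 starts row 4. P = [[1, 3], [2, 6], [4], [5]].

So P = [[1, 3], [2, 6], [4], [5]], Q = [[1, 3], [2, 4], [5], [6]].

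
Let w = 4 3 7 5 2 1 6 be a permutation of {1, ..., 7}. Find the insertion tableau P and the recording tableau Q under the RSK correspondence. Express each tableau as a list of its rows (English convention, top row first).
P = [[1, 5, 6], [2, 7], [3], [4]], Q = [[1, 3, 7], [2, 4], [5], [6]]

Insert each entry of the permutation into P by Schensted row insertion, recording in Q the position of each new cell.

Insert 4: appended to row 1. P = [[4]], Q = [[1]].
Insert 3: 3 bumps 4 from row 1; 4 starts row 2. P = [[3], [4]], Q = [[1], [2]].
Insert 7: appended to row 1. P = [[3, 7], [4]], Q = [[1, 3], [2]].
Insert 5: 5 bumps 7 from row 1; 7 appends to row 2. P = [[3, 5], [4, 7]], Q = [[1, 3], [2, 4]].
Insert 2: 2 bumps 3 from row 1; 3 bumps 4 from row 2; 4 starts row 3. P = [[2, 5], [3, 7], [4]], Q = [[1, 3], [2, 4], [5]].
Insert 1: 1 bumps 2 from row 1; 2 bumps 3 from row 2; 3 bumps 4 from row 3; 4 starts row 4. P = [[1, 5], [2, 7], [3], [4]], Q = [[1, 3], [2, 4], [5], [6]].
Insert 6: appended to row 1. P = [[1, 5, 6], [2, 7], [3], [4]], Q = [[1, 3, 7], [2, 4], [5], [6]].

So P = [[1, 5, 6], [2, 7], [3], [4]], Q = [[1, 3, 7], [2, 4], [5], [6]].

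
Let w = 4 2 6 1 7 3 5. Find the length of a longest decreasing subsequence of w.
3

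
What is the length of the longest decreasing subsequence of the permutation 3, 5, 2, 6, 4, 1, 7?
3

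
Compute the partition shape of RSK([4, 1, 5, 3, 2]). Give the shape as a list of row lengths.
[2, 2, 1]

Row-insert each entry into an empty tableau.

After inserting 4: P = [[4]].
After inserting 1: P = [[1], [4]].
After inserting 5: P = [[1, 5], [4]].
After inserting 3: P = [[1, 3], [4, 5]].
After inserting 2: P = [[1, 2], [3, 5], [4]].

The final insertion tableau P = [[1, 2], [3, 5], [4]] has shape [2, 2, 1].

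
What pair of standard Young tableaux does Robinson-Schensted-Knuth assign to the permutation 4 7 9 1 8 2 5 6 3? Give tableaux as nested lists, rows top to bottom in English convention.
Insert each entry of the permutation into P by Schensted row insertion, recording in Q the position of each new cell.

Insert 4: appended to row 1. P = [[4]], Q = [[1]].
Insert 7: appended to row 1. P = [[4, 7]], Q = [[1, 2]].
Insert 9: appended to row 1. P = [[4, 7, 9]], Q = [[1, 2, 3]].
Insert 1: 1 bumps 4 from row 1; 4 starts row 2. P = [[1, 7, 9], [4]], Q = [[1, 2, 3], [4]].
Insert 8: 8 bumps 9 from row 1; 9 appends to row 2. P = [[1, 7, 8], [4, 9]], Q = [[1, 2, 3], [4, 5]].
Insert 2: 2 bumps 7 from row 1; 7 bumps 9 from row 2; 9 starts row 3. P = [[1, 2, 8], [4, 7], [9]], Q = [[1, 2, 3], [4, 5], [6]].
Insert 5: 5 bumps 8 from row 1; 8 appends to row 2. P = [[1, 2, 5], [4, 7, 8], [9]], Q = [[1, 2, 3], [4, 5, 7], [6]].
Insert 6: appended to row 1. P = [[1, 2, 5, 6], [4, 7, 8], [9]], Q = [[1, 2, 3, 8], [4, 5, 7], [6]].
Insert 3: 3 bumps 5 from row 1; 5 bumps 7 from row 2; 7 bumps 9 from row 3; 9 starts row 4. P = [[1, 2, 3, 6], [4, 5, 8], [7], [9]], Q = [[1, 2, 3, 8], [4, 5, 7], [6], [9]].

So P = [[1, 2, 3, 6], [4, 5, 8], [7], [9]], Q = [[1, 2, 3, 8], [4, 5, 7], [6], [9]].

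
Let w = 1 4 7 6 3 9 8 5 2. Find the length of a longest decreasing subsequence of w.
4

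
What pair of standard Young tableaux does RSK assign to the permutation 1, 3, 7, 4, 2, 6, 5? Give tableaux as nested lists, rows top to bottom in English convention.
P = [[1, 2, 4, 5], [3, 6], [7]], Q = [[1, 2, 3, 6], [4, 7], [5]]

Insert each entry of the permutation into P by Schensted row insertion, recording in Q the position of each new cell.

After inserting 1: P = [[1]].
After inserting 3: P = [[1, 3]].
After inserting 7: P = [[1, 3, 7]].
After inserting 4: P = [[1, 3, 4], [7]].
After inserting 2: P = [[1, 2, 4], [3], [7]].
After inserting 6: P = [[1, 2, 4, 6], [3], [7]].
After inserting 5: P = [[1, 2, 4, 5], [3, 6], [7]].

So P = [[1, 2, 4, 5], [3, 6], [7]], Q = [[1, 2, 3, 6], [4, 7], [5]].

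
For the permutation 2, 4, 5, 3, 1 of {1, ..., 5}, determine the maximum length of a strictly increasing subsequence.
3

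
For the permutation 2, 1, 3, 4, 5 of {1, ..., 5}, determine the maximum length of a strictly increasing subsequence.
4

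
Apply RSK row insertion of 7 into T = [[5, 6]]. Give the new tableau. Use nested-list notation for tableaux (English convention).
7 is larger than every entry of row 1, so it is appended to row 1. The new tableau is [[5, 6, 7]].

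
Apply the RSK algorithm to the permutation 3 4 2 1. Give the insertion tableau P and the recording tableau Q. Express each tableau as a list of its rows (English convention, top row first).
P = [[1, 4], [2], [3]], Q = [[1, 2], [3], [4]]

Insert each entry of the permutation into P by Schensted row insertion, recording in Q the position of each new cell.

Insert 3: appended to row 1. P = [[3]].
Insert 4: appended to row 1. P = [[3, 4]].
Insert 2: 2 bumps 3 from row 1; 3 starts row 2. P = [[2, 4], [3]].
Insert 1: 1 bumps 2 from row 1; 2 bumps 3 from row 2; 3 starts row 3. P = [[1, 4], [2], [3]].

So P = [[1, 4], [2], [3]], Q = [[1, 2], [3], [4]].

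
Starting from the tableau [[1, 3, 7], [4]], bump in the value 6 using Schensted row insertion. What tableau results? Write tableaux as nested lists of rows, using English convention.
[[1, 3, 6], [4, 7]]

In row 1, 6 replaces 7 (the leftmost entry greater than 6); 7 is bumped to row 2. 7 is appended to row 2. The new tableau is [[1, 3, 6], [4, 7]].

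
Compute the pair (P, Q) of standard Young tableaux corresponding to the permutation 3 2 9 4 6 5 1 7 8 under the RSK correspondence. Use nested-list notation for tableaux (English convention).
Insert each entry of the permutation into P by Schensted row insertion, recording in Q the position of each new cell.

Insert 3: appended to row 1. P = [[3]].
Insert 2: 2 bumps 3 from row 1; 3 starts row 2. P = [[2], [3]].
Insert 9: appended to row 1. P = [[2, 9], [3]].
Insert 4: 4 bumps 9 from row 1; 9 appends to row 2. P = [[2, 4], [3, 9]].
Insert 6: appended to row 1. P = [[2, 4, 6], [3, 9]].
Insert 5: 5 bumps 6 from row 1; 6 bumps 9 from row 2; 9 starts row 3. P = [[2, 4, 5], [3, 6], [9]].
Insert 1: 1 bumps 2 from row 1; 2 bumps 3 from row 2; 3 bumps 9 from row 3; 9 starts row 4. P = [[1, 4, 5], [2, 6], [3], [9]].
Insert 7: appended to row 1. P = [[1, 4, 5, 7], [2, 6], [3], [9]].
Insert 8: appended to row 1. P = [[1, 4, 5, 7, 8], [2, 6], [3], [9]].

So P = [[1, 4, 5, 7, 8], [2, 6], [3], [9]], Q = [[1, 3, 5, 8, 9], [2, 4], [6], [7]].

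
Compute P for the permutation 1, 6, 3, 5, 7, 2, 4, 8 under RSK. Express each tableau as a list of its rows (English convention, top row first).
Insert 1: appended to row 1. P = [[1]].
Insert 6: appended to row 1. P = [[1, 6]].
Insert 3: 3 bumps 6 from row 1; 6 starts row 2. P = [[1, 3], [6]].
Insert 5: appended to row 1. P = [[1, 3, 5], [6]].
Insert 7: appended to row 1. P = [[1, 3, 5, 7], [6]].
Insert 2: 2 bumps 3 from row 1; 3 bumps 6 from row 2; 6 starts row 3. P = [[1, 2, 5, 7], [3], [6]].
Insert 4: 4 bumps 5 from row 1; 5 appends to row 2. P = [[1, 2, 4, 7], [3, 5], [6]].
Insert 8: appended to row 1. P = [[1, 2, 4, 7, 8], [3, 5], [6]].

So P = [[1, 2, 4, 7, 8], [3, 5], [6]].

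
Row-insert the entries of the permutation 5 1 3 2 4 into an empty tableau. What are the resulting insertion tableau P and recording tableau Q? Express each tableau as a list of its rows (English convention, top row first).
P = [[1, 2, 4], [3], [5]], Q = [[1, 3, 5], [2], [4]]

Insert each entry of the permutation into P by Schensted row insertion, recording in Q the position of each new cell.

Insert 5: appended to row 1. P = [[5]].
Insert 1: 1 bumps 5 from row 1; 5 starts row 2. P = [[1], [5]].
Insert 3: appended to row 1. P = [[1, 3], [5]].
Insert 2: 2 bumps 3 from row 1; 3 bumps 5 from row 2; 5 starts row 3. P = [[1, 2], [3], [5]].
Insert 4: appended to row 1. P = [[1, 2, 4], [3], [5]].

So P = [[1, 2, 4], [3], [5]], Q = [[1, 3, 5], [2], [4]].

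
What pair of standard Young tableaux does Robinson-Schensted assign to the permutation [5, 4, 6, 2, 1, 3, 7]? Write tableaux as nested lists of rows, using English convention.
Insert each entry of the permutation into P by Schensted row insertion, recording in Q the position of each new cell.

After inserting 5: P = [[5]].
After inserting 4: P = [[4], [5]].
After inserting 6: P = [[4, 6], [5]].
After inserting 2: P = [[2, 6], [4], [5]].
After inserting 1: P = [[1, 6], [2], [4], [5]].
After inserting 3: P = [[1, 3], [2, 6], [4], [5]].
After inserting 7: P = [[1, 3, 7], [2, 6], [4], [5]].

So P = [[1, 3, 7], [2, 6], [4], [5]], Q = [[1, 3, 7], [2, 6], [4], [5]].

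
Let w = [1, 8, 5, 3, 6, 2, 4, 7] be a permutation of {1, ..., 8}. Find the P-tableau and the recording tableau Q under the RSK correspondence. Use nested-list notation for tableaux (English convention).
P = [[1, 2, 4, 7], [3, 6], [5], [8]], Q = [[1, 2, 5, 8], [3, 7], [4], [6]]

Insert each entry of the permutation into P by Schensted row insertion, recording in Q the position of each new cell.

Insert 1: appended to row 1. P = [[1]].
Insert 8: appended to row 1. P = [[1, 8]].
Insert 5: 5 bumps 8 from row 1; 8 starts row 2. P = [[1, 5], [8]].
Insert 3: 3 bumps 5 from row 1; 5 bumps 8 from row 2; 8 starts row 3. P = [[1, 3], [5], [8]].
Insert 6: appended to row 1. P = [[1, 3, 6], [5], [8]].
Insert 2: 2 bumps 3 from row 1; 3 bumps 5 from row 2; 5 bumps 8 from row 3; 8 starts row 4. P = [[1, 2, 6], [3], [5], [8]].
Insert 4: 4 bumps 6 from row 1; 6 appends to row 2. P = [[1, 2, 4], [3, 6], [5], [8]].
Insert 7: appended to row 1. P = [[1, 2, 4, 7], [3, 6], [5], [8]].

So P = [[1, 2, 4, 7], [3, 6], [5], [8]], Q = [[1, 2, 5, 8], [3, 7], [4], [6]].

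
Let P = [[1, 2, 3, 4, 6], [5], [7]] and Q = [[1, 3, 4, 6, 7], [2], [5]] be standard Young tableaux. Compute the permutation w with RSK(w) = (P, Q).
7 1 2 5 3 4 6

Reverse the RSK construction: for i from n down to 1, find the cell of Q containing i, remove the entry at that cell from P, and reverse-bump it up through P; the value ejected from row 1 is w(i).

Step i=7: Q has 7 at row 1, column 5; remove that cell from P, ejecting 6. So w(7) = 6. P is now [[1, 2, 3, 4], [5], [7]].
Step i=6: Q has 6 at row 1, column 4; remove that cell from P, ejecting 4. So w(6) = 4. P is now [[1, 2, 3], [5], [7]].
Step i=5: Q has 5 at row 3, column 1; remove 7 from row 3 of P and reverse-bump: 7 enters row 2 and ejects 5; 5 enters row 1 and ejects 3. So w(5) = 3. P is now [[1, 2, 5], [7]].
Step i=4: Q has 4 at row 1, column 3; remove that cell from P, ejecting 5. So w(4) = 5. P is now [[1, 2], [7]].
Step i=3: Q has 3 at row 1, column 2; remove that cell from P, ejecting 2. So w(3) = 2. P is now [[1], [7]].
Step i=2: Q has 2 at row 2, column 1; remove 7 from row 2 of P and reverse-bump: 7 enters row 1 and ejects 1. So w(2) = 1. P is now [[7]].
Step i=1: Q has 1 at row 1, column 1; remove that cell from P, ejecting 7. So w(1) = 7. P is now [].

So w = 7 1 2 5 3 4 6.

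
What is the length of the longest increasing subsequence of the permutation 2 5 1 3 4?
3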